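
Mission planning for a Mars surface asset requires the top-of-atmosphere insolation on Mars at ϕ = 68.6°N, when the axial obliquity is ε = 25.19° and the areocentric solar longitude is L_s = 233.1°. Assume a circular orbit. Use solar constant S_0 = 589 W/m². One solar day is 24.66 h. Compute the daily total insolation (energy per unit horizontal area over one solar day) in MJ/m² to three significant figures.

0.114 MJ/m²

sin δ = sin 25.19° × sin 233.1° = -0.34036, so δ = -19.899°.
cos h₀ = −tan(+68.6°) tan(-19.899°) = 0.9237, h₀ = 0.3933 rad.
Bracket: h₀ sin ϕ sin δ + cos ϕ cos δ sin h₀ = 0.3933×0.93106×-0.34036 + 0.36488×0.94029×0.38323 = -0.124635 + 0.131484 = 0.006849.
Q̄ = (S_0/π) × [bracket] = (589/π) × 0.006849 = 1.2841 W/m².
Daily total = Q̄ × 24.66 h × 3600 s/h = 1.2841 × 24.66 × 3600 / 10⁶ = 0.1140 MJ/m².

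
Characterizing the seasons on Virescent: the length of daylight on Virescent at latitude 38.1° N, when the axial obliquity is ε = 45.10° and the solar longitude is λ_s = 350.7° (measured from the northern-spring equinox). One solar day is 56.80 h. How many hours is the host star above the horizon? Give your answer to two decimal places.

26.76 h

Solar declination: sin δ = sin ε · sin λ_s = sin 45.10° × sin 350.7° = -0.11447, so δ = -6.573°.
cos H₀ = −tan φ · tan δ = −tan(+38.1°) × tan(-6.573°) = 0.0904, so H₀ = 1.4803 rad = 84.82°.
Daylight = 2H₀/(2π) × 56.80 h = (1.4803/π) × 56.80 = 26.76 h.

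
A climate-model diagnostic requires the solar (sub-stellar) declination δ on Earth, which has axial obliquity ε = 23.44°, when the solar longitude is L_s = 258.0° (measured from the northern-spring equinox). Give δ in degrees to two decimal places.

δ = -22.90°

sin δ = sin ε · sin L_s = sin 23.44° × sin 258.0° = -0.389096.
δ = arcsin(-0.389096) = -22.90°.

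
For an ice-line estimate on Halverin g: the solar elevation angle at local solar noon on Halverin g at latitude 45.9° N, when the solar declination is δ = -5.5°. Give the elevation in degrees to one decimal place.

38.6°

At local noon the hour angle is zero, so the zenith angle equals |φ − δ| = |+45.9° − (-5.500°)| = 51.400°.
Elevation = 90° − 51.400° = 38.6°.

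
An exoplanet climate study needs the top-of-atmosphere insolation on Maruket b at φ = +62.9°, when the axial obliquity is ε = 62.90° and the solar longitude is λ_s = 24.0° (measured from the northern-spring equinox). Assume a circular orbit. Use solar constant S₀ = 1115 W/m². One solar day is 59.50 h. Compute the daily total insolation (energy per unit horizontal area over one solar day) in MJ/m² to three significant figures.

Solar declination: sin δ = sin ε · sin λ_s = sin 62.90° × sin 24.0° = 0.36208, so δ = +21.228°.
cos H₀ = −tan(+62.9°) tan(+21.228°) = -0.7591, H₀ = 2.4327 rad.
Bracket: H₀ sin φ sin δ + cos φ cos δ sin H₀ = 2.4327×0.89021×0.36208 + 0.45554×0.93215×0.65100 = 0.784125 + 0.276435 = 1.060560.
Q̄ = (S₀/π) × [bracket] = (1115/π) × 1.060560 = 376.41 W/m².
Daily total = Q̄ × 59.50 h × 3600 s/h = 376.41 × 59.50 × 3600 / 10⁶ = 80.63 MJ/m².

80.6 MJ/m²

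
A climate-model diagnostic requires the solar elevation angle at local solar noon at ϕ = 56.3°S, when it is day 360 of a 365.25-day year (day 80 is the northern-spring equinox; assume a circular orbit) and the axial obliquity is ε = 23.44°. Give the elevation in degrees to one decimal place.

Solar longitude: L_s = 360° × (360 − 80)/365.25 = 275.975°.
sin δ = sin 23.44° × sin 275.975° = -0.39563, so δ = -23.305°.
At local noon the hour angle is zero, so the zenith angle equals |ϕ − δ| = |-56.3° − (-23.305°)| = 32.995°.
Elevation = 90° − 32.995° = 57.0°.

57.0°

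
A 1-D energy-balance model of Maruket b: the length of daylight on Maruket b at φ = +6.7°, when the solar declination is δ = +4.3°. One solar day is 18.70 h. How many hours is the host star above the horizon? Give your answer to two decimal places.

9.40 h

cos H₀ = −tan φ · tan δ = −tan(+6.7°) × tan(+4.300°) = -0.0088, so H₀ = 1.5796 rad = 90.51°.
Daylight = 2H₀/(2π) × 18.70 h = (1.5796/π) × 18.70 = 9.40 h.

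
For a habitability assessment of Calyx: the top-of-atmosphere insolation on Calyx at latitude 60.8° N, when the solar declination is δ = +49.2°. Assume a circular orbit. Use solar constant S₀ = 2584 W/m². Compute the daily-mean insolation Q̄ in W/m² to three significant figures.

cos H₀ = −tan(+60.8°) tan(+49.200°) = -2.0729 ≤ −1 ⇒ polar day, H₀ = π.
Bracket: H₀ sin φ sin δ + cos φ cos δ sin H₀ = 3.1416×0.87292×0.75700 + 0.48786×0.65342×0.00000 = 2.075971 + 0.000000 = 2.075971.
Q̄ = (S₀/π) × [bracket] = (2584/π) × 2.075971 = 1708 W/m².

Q̄ ≈ 1.71e+03 W/m²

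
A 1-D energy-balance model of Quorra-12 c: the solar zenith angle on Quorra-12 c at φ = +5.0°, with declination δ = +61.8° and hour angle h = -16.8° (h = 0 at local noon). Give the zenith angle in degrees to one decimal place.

θ_z = 58.2°

cos θ_z = sin φ sin δ + cos φ cos δ cos h = 0.076811 + 0.450661 = 0.527472.
θ_z = arccos(0.527472) = 58.2°.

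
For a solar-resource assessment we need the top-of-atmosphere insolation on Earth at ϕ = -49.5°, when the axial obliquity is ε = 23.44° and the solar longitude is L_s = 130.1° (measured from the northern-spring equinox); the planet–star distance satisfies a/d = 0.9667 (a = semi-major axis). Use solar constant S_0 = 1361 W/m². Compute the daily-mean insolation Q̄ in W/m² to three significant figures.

Q̄ ≈ 121 W/m²

Solar declination: sin δ = sin ε · sin L_s = sin 23.44° × sin 130.1° = 0.30428, so δ = +17.715°.
cos h₀ = −tan(-49.5°) tan(+17.715°) = 0.3740, h₀ = 1.1875 rad.
Bracket: h₀ sin ϕ sin δ + cos ϕ cos δ sin h₀ = 1.1875×-0.76041×0.30428 + 0.64945×0.95258×0.92743 = -0.274761 + 0.573757 = 0.298996.
Inverse-square distance factor (a/d)² = 0.9667² = 0.934509.
Q̄ = (S_0/π) × 0.934509 × [bracket] = (1361/π) × 0.934509 × 0.298996 = 121.0 W/m².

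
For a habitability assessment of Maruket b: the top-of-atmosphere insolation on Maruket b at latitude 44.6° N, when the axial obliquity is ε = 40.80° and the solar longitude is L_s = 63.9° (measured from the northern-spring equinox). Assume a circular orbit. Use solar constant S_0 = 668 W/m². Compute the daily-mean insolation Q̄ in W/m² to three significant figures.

Q̄ ≈ 293 W/m²

Solar declination: sin δ = sin ε · sin L_s = sin 40.80° × sin 63.9° = 0.58679, so δ = +35.930°.
cos h₀ = −tan(+44.6°) tan(+35.930°) = -0.7146, h₀ = 2.3669 rad.
Bracket: h₀ sin ϕ sin δ + cos ϕ cos δ sin h₀ = 2.3669×0.70215×0.58679 + 0.71203×0.80974×0.69952 = 0.975197 + 0.403315 = 1.378512.
Q̄ = (S_0/π) × [bracket] = (668/π) × 1.378512 = 293.1 W/m².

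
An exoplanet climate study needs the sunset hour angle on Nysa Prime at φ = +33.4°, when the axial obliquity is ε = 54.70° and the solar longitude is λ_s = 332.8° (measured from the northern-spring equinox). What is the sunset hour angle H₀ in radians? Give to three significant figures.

H₀ = 1.30 rad

Solar declination: sin δ = sin ε · sin λ_s = sin 54.70° × sin 332.8° = -0.37305, so δ = -21.904°.
cos H₀ = −tan φ · tan δ = −tan(+33.4°) × tan(-21.904°) = 0.2651, so H₀ = 1.3025 rad = 74.63°.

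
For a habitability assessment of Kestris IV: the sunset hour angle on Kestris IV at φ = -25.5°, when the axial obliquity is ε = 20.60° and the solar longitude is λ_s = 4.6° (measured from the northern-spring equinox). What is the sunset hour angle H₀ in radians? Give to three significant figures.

H₀ = 1.56 rad

Solar declination: sin δ = sin ε · sin λ_s = sin 20.60° × sin 4.6° = 0.02822, so δ = +1.617°.
cos H₀ = −tan φ · tan δ = −tan(-25.5°) × tan(+1.617°) = 0.0135, so H₀ = 1.5573 rad = 89.23°.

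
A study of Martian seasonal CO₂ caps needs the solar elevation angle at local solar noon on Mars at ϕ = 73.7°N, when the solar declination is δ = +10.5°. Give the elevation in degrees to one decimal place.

26.8°

At local noon the hour angle is zero, so the zenith angle equals |ϕ − δ| = |+73.7° − (+10.500°)| = 63.200°.
Elevation = 90° − 63.200° = 26.8°.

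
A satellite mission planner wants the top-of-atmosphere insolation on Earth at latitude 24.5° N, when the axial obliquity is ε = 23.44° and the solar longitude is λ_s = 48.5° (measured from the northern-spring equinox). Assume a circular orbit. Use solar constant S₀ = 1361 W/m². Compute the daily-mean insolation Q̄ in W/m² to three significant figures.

Solar declination: sin δ = sin ε · sin λ_s = sin 23.44° × sin 48.5° = 0.29793, so δ = +17.333°.
cos H₀ = −tan(+24.5°) tan(+17.333°) = -0.1422, H₀ = 1.7135 rad.
Bracket: H₀ sin φ sin δ + cos φ cos δ sin H₀ = 1.7135×0.41469×0.29793 + 0.90996×0.95459×0.98983 = 0.211701 + 0.859805 = 1.071506.
Q̄ = (S₀/π) × [bracket] = (1361/π) × 1.071506 = 464.2 W/m².

Q̄ ≈ 464 W/m²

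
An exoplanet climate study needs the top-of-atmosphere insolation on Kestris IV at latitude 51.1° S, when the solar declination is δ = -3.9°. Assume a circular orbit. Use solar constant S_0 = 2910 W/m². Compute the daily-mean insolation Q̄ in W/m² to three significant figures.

Q̄ ≈ 659 W/m²

cos h₀ = −tan(-51.1°) tan(-3.900°) = -0.0845, h₀ = 1.6554 rad.
Bracket: h₀ sin ϕ sin δ + cos ϕ cos δ sin h₀ = 1.6554×-0.77824×-0.06802 + 0.62796×0.99768×0.99642 = 0.087630 + 0.624260 = 0.711890.
Q̄ = (S_0/π) × [bracket] = (2910/π) × 0.711890 = 659.4 W/m².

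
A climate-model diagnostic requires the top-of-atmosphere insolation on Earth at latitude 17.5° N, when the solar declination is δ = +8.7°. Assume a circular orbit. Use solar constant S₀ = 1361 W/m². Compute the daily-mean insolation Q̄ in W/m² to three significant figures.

cos H₀ = −tan(+17.5°) tan(+8.700°) = -0.0482, H₀ = 1.6191 rad.
Bracket: H₀ sin φ sin δ + cos φ cos δ sin H₀ = 1.6191×0.30071×0.15126 + 0.95372×0.98849×0.99884 = 0.073645 + 0.941649 = 1.015294.
Q̄ = (S₀/π) × [bracket] = (1361/π) × 1.015294 = 439.8 W/m².

Q̄ ≈ 440 W/m²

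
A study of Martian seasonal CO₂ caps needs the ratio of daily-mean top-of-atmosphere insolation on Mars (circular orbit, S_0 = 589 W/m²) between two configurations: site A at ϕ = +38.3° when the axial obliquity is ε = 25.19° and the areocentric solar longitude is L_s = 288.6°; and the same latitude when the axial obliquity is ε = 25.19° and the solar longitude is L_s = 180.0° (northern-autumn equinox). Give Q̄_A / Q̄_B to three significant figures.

Q̄_A / Q̄_B ≈ 0.471

— Configuration A (ϕ=+38.3°):
sin δ = sin 25.19° × sin 288.6° = -0.40339, so δ = -23.790°.
cos h₀ = −tan(+38.3°) tan(-23.790°) = 0.3482, h₀ = 1.2152 rad.
Bracket: h₀ sin ϕ sin δ + cos ϕ cos δ sin h₀ = 1.2152×0.61978×-0.40339 + 0.78478×0.91503×0.93743 = -0.303816 + 0.673166 = 0.369350.
Q̄ = (S_0/π) × [bracket] = (589/π) × 0.369350 = 69.247 W/m².
— Configuration B (ϕ=+38.3°):
Solar declination: sin δ = sin ε · sin L_s = sin 25.19° × sin 180.0° = 0.00000, so δ = +0.000°.
cos h₀ = −tan(+38.3°) tan(+0.000°) = -0.0000, h₀ = 1.5708 rad.
Bracket: h₀ sin ϕ sin δ + cos ϕ cos δ sin h₀ = 1.5708×0.61978×0.00000 + 0.78478×1.00000×1.00000 = 0.000000 + 0.784780 = 0.784780.
Q̄ = (S_0/π) × [bracket] = (589/π) × 0.784780 = 147.13 W/m².
Ratio Q̄_A / Q̄_B = 69.247 / 147.13 = 0.4707.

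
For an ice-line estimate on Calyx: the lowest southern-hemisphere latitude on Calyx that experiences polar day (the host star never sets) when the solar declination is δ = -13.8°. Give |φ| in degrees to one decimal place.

Polar day requires cos H₀ = −tan φ tan δ ≤ −1, i.e. tan φ tan δ ≥ 1.
The boundary is |tan φ| · |tan δ| = 1, so |φ| = 90° − |δ| = 90° − 13.8° = 76.2° in the southern hemisphere.

|φ| = 76.2°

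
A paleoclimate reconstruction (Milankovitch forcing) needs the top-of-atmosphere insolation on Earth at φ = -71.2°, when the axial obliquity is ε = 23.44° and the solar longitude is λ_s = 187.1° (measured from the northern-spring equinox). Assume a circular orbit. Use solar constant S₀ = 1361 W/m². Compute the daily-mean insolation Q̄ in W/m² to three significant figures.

Solar declination: sin δ = sin ε · sin λ_s = sin 23.44° × sin 187.1° = -0.04917, so δ = -2.818°.
cos H₀ = −tan(-71.2°) tan(-2.818°) = -0.1446, H₀ = 1.7159 rad.
Bracket: H₀ sin φ sin δ + cos φ cos δ sin H₀ = 1.7159×-0.94665×-0.04917 + 0.32227×0.99879×0.98949 = 0.079870 + 0.318497 = 0.398367.
Q̄ = (S₀/π) × [bracket] = (1361/π) × 0.398367 = 172.6 W/m².

Q̄ ≈ 173 W/m²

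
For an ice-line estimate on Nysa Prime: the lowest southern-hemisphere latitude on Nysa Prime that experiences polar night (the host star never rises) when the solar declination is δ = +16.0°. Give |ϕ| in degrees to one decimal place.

|ϕ| = 74.0°

Polar night requires cos h₀ = −tan ϕ tan δ ≥ 1, i.e. tan ϕ tan δ ≤ −1.
The boundary is |tan ϕ| · |tan δ| = 1, so |ϕ| = 90° − |δ| = 90° − 16.0° = 74.0° in the southern hemisphere.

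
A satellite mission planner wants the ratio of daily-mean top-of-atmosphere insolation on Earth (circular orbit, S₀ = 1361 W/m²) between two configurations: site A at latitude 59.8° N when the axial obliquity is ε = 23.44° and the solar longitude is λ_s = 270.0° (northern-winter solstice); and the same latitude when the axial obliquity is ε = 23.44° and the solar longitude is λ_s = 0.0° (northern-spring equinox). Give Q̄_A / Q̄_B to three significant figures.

Q̄_A / Q̄_B ≈ 0.113

— Configuration A (φ=+59.8°):
Solar declination: sin δ = sin ε · sin λ_s = sin 23.44° × sin 270.0° = -0.39779, so δ = -23.440°.
cos H₀ = −tan(+59.8°) tan(-23.440°) = 0.7449, H₀ = 0.7303 rad.
Bracket: H₀ sin φ sin δ + cos φ cos δ sin H₀ = 0.7303×0.86427×-0.39779 + 0.50302×0.91748×0.66713 = -0.251076 + 0.307888 = 0.056812.
Q̄ = (S₀/π) × [bracket] = (1361/π) × 0.056812 = 24.612 W/m².
— Configuration B (φ=+59.8°):
Solar declination: sin δ = sin ε · sin λ_s = sin 23.44° × sin 0.0° = 0.00000, so δ = +0.000°.
cos H₀ = −tan(+59.8°) tan(+0.000°) = -0.0000, H₀ = 1.5708 rad.
Bracket: H₀ sin φ sin δ + cos φ cos δ sin H₀ = 1.5708×0.86427×0.00000 + 0.50302×1.00000×1.00000 = 0.000000 + 0.503020 = 0.503020.
Q̄ = (S₀/π) × [bracket] = (1361/π) × 0.503020 = 217.92 W/m².
Ratio Q̄_A / Q̄_B = 24.612 / 217.92 = 0.1129.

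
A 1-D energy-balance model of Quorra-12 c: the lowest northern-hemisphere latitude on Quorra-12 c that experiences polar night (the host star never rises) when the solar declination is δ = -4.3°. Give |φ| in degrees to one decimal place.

|φ| = 85.7°

Polar night requires cos H₀ = −tan φ tan δ ≥ 1, i.e. tan φ tan δ ≤ −1.
The boundary is |tan φ| · |tan δ| = 1, so |φ| = 90° − |δ| = 90° − 4.3° = 85.7° in the northern hemisphere.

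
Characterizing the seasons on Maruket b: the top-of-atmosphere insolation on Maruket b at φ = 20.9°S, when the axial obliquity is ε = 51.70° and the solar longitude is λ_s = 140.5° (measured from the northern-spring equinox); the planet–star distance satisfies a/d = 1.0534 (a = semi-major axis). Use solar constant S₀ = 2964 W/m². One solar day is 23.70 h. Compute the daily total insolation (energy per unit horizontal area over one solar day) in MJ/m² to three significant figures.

49.1 MJ/m²

Solar declination: sin δ = sin ε · sin λ_s = sin 51.70° × sin 140.5° = 0.49918, so δ = +29.946°.
cos H₀ = −tan(-20.9°) tan(+29.946°) = 0.2200, H₀ = 1.3490 rad.
Bracket: H₀ sin φ sin δ + cos φ cos δ sin H₀ = 1.3490×-0.35674×0.49918 + 0.93420×0.86650×0.97550 = -0.240227 + 0.789652 = 0.549425.
Inverse-square distance factor (a/d)² = 1.0534² = 1.109652.
Q̄ = (S₀/π) × 1.109652 × [bracket] = (2964/π) × 1.109652 × 0.549425 = 575.21 W/m².
Daily total = Q̄ × 23.70 h × 3600 s/h = 575.21 × 23.70 × 3600 / 10⁶ = 49.08 MJ/m².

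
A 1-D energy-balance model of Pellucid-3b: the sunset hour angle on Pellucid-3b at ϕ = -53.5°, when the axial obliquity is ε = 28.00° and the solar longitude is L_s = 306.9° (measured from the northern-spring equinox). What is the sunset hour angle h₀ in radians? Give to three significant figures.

Solar declination: sin δ = sin ε · sin L_s = sin 28.00° × sin 306.9° = -0.37543, so δ = -22.051°.
cos h₀ = −tan ϕ · tan δ = −tan(-53.5°) × tan(-22.051°) = -0.5474, so h₀ = 2.1501 rad = 123.19°.

h₀ = 2.15 rad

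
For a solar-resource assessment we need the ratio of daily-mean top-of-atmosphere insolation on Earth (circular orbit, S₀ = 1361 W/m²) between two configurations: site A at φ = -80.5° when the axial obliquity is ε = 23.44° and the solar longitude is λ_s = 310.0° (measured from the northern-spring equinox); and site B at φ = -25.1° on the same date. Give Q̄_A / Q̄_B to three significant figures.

— Configuration A (φ=-80.5°):
Solar declination: sin δ = sin ε · sin λ_s = sin 23.44° × sin 310.0° = -0.30472, so δ = -17.742°.
cos H₀ = −tan(-80.5°) tan(-17.742°) = -1.9119 ≤ −1 ⇒ polar day, H₀ = π.
Bracket: H₀ sin φ sin δ + cos φ cos δ sin H₀ = 3.1416×-0.98629×-0.30472 + 0.16505×0.95244×0.00000 = 0.944184 + 0.000000 = 0.944184.
Q̄ = (S₀/π) × [bracket] = (1361/π) × 0.944184 = 409.04 W/m².
— Configuration B (φ=-25.1°):
cos H₀ = −tan(-25.1°) tan(-17.742°) = -0.1499, H₀ = 1.7212 rad.
Bracket: H₀ sin φ sin δ + cos φ cos δ sin H₀ = 1.7212×-0.42420×-0.30472 + 0.90557×0.95244×0.98871 = 0.222486 + 0.852763 = 1.075249.
Q̄ = (S₀/π) × [bracket] = (1361/π) × 1.075249 = 465.82 W/m².
Ratio Q̄_A / Q̄_B = 409.04 / 465.82 = 0.8781.

Q̄_A / Q̄_B ≈ 0.878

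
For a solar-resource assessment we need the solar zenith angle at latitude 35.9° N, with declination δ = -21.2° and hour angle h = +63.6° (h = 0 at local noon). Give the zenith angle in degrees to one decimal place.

θ_z = 82.9°

cos θ_z = sin φ sin δ + cos φ cos δ cos h = -0.212047 + 0.335798 = 0.123751.
θ_z = arccos(0.123751) = 82.9°.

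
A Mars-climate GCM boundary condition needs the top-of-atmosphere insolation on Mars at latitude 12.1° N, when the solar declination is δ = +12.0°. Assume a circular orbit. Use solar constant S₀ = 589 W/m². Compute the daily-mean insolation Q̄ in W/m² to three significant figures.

cos H₀ = −tan(+12.1°) tan(+12.000°) = -0.0456, H₀ = 1.6164 rad.
Bracket: H₀ sin φ sin δ + cos φ cos δ sin H₀ = 1.6164×0.20962×0.20791 + 0.97778×0.97815×0.99896 = 0.070446 + 0.955421 = 1.025867.
Q̄ = (S₀/π) × [bracket] = (589/π) × 1.025867 = 192.3 W/m².

Q̄ ≈ 192 W/m²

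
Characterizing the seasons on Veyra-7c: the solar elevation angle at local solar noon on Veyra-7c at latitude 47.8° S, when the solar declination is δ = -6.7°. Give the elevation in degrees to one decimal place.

48.9°

At local noon the hour angle is zero, so the zenith angle equals |φ − δ| = |-47.8° − (-6.700°)| = 41.100°.
Elevation = 90° − 41.100° = 48.9°.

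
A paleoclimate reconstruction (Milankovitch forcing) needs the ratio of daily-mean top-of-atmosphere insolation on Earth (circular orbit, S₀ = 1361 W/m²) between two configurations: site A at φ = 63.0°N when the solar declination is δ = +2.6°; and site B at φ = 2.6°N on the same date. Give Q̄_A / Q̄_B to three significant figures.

Q̄_A / Q̄_B ≈ 0.518

— Configuration A (φ=+63.0°):
cos H₀ = −tan(+63.0°) tan(+2.600°) = -0.0891, H₀ = 1.6600 rad.
Bracket: H₀ sin φ sin δ + cos φ cos δ sin H₀ = 1.6600×0.89101×0.04536 + 0.45399×0.99897×0.99602 = 0.067091 + 0.451717 = 0.518808.
Q̄ = (S₀/π) × [bracket] = (1361/π) × 0.518808 = 224.76 W/m².
— Configuration B (φ=+2.6°):
cos H₀ = −tan(+2.6°) tan(+2.600°) = -0.0021, H₀ = 1.5729 rad.
Bracket: H₀ sin φ sin δ + cos φ cos δ sin H₀ = 1.5729×0.04536×0.04536 + 0.99897×0.99897×1.00000 = 0.003236 + 0.997941 = 1.001177.
Q̄ = (S₀/π) × [bracket] = (1361/π) × 1.001177 = 433.73 W/m².
Ratio Q̄_A / Q̄_B = 224.76 / 433.73 = 0.5182.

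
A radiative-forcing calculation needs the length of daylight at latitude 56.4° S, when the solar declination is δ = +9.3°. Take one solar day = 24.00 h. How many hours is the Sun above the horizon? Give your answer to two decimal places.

10.10 h

cos h₀ = −tan ϕ · tan δ = −tan(-56.4°) × tan(+9.300°) = 0.2465, so h₀ = 1.3218 rad = 75.73°.
Daylight = 2h₀/(2π) × 24.00 h = (1.3218/π) × 24.00 = 10.10 h.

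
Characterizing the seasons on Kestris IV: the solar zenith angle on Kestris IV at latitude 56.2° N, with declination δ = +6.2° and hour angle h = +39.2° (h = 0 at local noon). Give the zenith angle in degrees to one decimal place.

cos θ_z = sin φ sin δ + cos φ cos δ cos h = 0.089746 + 0.428577 = 0.518323.
θ_z = arccos(0.518323) = 58.8°.

θ_z = 58.8°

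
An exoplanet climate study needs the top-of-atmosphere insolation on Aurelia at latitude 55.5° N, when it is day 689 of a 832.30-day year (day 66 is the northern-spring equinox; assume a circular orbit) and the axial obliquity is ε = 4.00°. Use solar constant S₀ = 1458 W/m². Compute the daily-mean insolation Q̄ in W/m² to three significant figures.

Solar longitude: λ_s = 360° × (689 − 66)/832.30 = 269.470°.
sin δ = sin 4.00° × sin 269.470° = -0.06975, so δ = -4.000°.
cos H₀ = −tan(+55.5°) tan(-4.000°) = 0.1017, H₀ = 1.4689 rad.
Bracket: H₀ sin φ sin δ + cos φ cos δ sin H₀ = 1.4689×0.82413×-0.06975 + 0.56641×0.99756×0.99481 = -0.084437 + 0.562095 = 0.477658.
Q̄ = (S₀/π) × [bracket] = (1458/π) × 0.477658 = 221.7 W/m².

Q̄ ≈ 222 W/m²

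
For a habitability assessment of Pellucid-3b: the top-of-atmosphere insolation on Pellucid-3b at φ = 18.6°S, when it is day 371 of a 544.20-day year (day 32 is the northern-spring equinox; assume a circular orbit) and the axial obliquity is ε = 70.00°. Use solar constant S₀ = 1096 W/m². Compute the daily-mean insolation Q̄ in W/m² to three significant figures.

Q̄ ≈ 375 W/m²

Solar longitude: λ_s = 360° × (371 − 32)/544.20 = 224.256°.
sin δ = sin 70.00° × sin 224.256° = -0.65578, so δ = -40.979°.
cos H₀ = −tan(-18.6°) tan(-40.979°) = -0.2923, H₀ = 1.8675 rad.
Bracket: H₀ sin φ sin δ + cos φ cos δ sin H₀ = 1.8675×-0.31896×-0.65578 + 0.94777×0.75496×0.95632 = 0.390620 + 0.684274 = 1.074894.
Q̄ = (S₀/π) × [bracket] = (1096/π) × 1.074894 = 375.0 W/m².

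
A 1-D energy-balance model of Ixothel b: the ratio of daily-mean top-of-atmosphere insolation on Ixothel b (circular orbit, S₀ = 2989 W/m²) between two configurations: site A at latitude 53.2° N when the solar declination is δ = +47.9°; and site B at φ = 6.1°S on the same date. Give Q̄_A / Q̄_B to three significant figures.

— Configuration A (φ=+53.2°):
cos H₀ = −tan(+53.2°) tan(+47.900°) = -1.4794 ≤ −1 ⇒ polar day, H₀ = π.
Bracket: H₀ sin φ sin δ + cos φ cos δ sin H₀ = 3.1416×0.80073×0.74198 + 0.59902×0.67043×0.00000 = 1.866505 + 0.000000 = 1.866505.
Q̄ = (S₀/π) × [bracket] = (2989/π) × 1.866505 = 1775.8 W/m².
— Configuration B (φ=-6.1°):
cos H₀ = −tan(-6.1°) tan(+47.900°) = 0.1183, H₀ = 1.4522 rad.
Bracket: H₀ sin φ sin δ + cos φ cos δ sin H₀ = 1.4522×-0.10626×0.74198 + 0.99434×0.67043×0.99298 = -0.114496 + 0.661956 = 0.547460.
Q̄ = (S₀/π) × [bracket] = (2989/π) × 0.547460 = 520.87 W/m².
Ratio Q̄_A / Q̄_B = 1775.8 / 520.87 = 3.409.

Q̄_A / Q̄_B ≈ 3.41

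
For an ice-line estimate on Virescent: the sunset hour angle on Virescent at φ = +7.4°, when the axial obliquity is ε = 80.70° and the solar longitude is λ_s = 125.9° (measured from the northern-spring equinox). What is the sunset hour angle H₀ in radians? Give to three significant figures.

H₀ = 1.74 rad

Solar declination: sin δ = sin ε · sin λ_s = sin 80.70° × sin 125.9° = 0.79939, so δ = +53.072°.
cos H₀ = −tan φ · tan δ = −tan(+7.4°) × tan(+53.072°) = -0.1728, so H₀ = 1.7445 rad = 99.95°.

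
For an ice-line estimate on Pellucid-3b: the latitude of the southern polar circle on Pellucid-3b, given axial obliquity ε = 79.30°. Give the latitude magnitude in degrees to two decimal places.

The polar circle is the lowest latitude that experiences at least one full rotation of continuous darkness at the northern-summer solstice; it lies at |φ| = 90° − ε = 90° − 79.30° = 10.70°.

10.70°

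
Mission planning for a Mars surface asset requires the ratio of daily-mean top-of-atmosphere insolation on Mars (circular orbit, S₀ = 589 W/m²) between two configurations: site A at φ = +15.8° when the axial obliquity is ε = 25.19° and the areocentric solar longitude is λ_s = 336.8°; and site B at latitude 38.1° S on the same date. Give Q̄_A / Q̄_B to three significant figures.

— Configuration A (φ=+15.8°):
sin δ = sin 25.19° × sin 336.8° = -0.16767, so δ = -9.652°.
cos H₀ = −tan(+15.8°) tan(-9.652°) = 0.0481, H₀ = 1.5227 rad.
Bracket: H₀ sin φ sin δ + cos φ cos δ sin H₀ = 1.5227×0.27228×-0.16767 + 0.96222×0.98584×0.99884 = -0.069516 + 0.947495 = 0.877979.
Q̄ = (S₀/π) × [bracket] = (589/π) × 0.877979 = 164.61 W/m².
— Configuration B (φ=-38.1°):
cos H₀ = −tan(-38.1°) tan(-9.652°) = -0.1334, H₀ = 1.7046 rad.
Bracket: H₀ sin φ sin δ + cos φ cos δ sin H₀ = 1.7046×-0.61704×-0.16767 + 0.78694×0.98584×0.99107 = 0.176356 + 0.768869 = 0.945225.
Q̄ = (S₀/π) × [bracket] = (589/π) × 0.945225 = 177.22 W/m².
Ratio Q̄_A / Q̄_B = 164.61 / 177.22 = 0.9288.

Q̄_A / Q̄_B ≈ 0.929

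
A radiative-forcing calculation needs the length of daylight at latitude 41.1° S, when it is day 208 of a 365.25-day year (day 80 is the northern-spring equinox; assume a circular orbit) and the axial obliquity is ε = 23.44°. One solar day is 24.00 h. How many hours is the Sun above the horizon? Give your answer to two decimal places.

Solar longitude: λ_s = 360° × (208 − 80)/365.25 = 126.160°.
sin δ = sin 23.44° × sin 126.160° = 0.32116, so δ = +18.733°.
cos H₀ = −tan φ · tan δ = −tan(-41.1°) × tan(+18.733°) = 0.2958, so H₀ = 1.2705 rad = 72.79°.
Daylight = 2H₀/(2π) × 24.00 h = (1.2705/π) × 24.00 = 9.71 h.

9.71 h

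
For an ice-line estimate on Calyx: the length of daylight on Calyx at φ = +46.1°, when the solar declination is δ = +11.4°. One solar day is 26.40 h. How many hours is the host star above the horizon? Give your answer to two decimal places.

cos H₀ = −tan φ · tan δ = −tan(+46.1°) × tan(+11.400°) = -0.2095, so H₀ = 1.7819 rad = 102.09°.
Daylight = 2H₀/(2π) × 26.40 h = (1.7819/π) × 26.40 = 14.97 h.

14.97 h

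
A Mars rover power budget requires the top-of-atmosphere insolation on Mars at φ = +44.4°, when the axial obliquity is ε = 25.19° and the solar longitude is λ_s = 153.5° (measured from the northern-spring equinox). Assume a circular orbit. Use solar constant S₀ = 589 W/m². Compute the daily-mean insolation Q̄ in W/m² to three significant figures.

Solar declination: sin δ = sin ε · sin λ_s = sin 25.19° × sin 153.5° = 0.18991, so δ = +10.948°.
cos H₀ = −tan(+44.4°) tan(+10.948°) = -0.1894, H₀ = 1.7614 rad.
Bracket: H₀ sin φ sin δ + cos φ cos δ sin H₀ = 1.7614×0.69966×0.18991 + 0.71447×0.98180×0.98190 = 0.234041 + 0.688770 = 0.922811.
Q̄ = (S₀/π) × [bracket] = (589/π) × 0.922811 = 173.0 W/m².

Q̄ ≈ 173 W/m²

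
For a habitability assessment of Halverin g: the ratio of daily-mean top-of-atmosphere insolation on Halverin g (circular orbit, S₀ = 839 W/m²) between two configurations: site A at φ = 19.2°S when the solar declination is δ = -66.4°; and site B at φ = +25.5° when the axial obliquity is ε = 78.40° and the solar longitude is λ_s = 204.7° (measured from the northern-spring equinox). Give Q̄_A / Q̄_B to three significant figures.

Q̄_A / Q̄_B ≈ 1.73

— Configuration A (φ=-19.2°):
cos H₀ = −tan(-19.2°) tan(-66.400°) = -0.7971, H₀ = 2.4932 rad.
Bracket: H₀ sin φ sin δ + cos φ cos δ sin H₀ = 2.4932×-0.32887×-0.91636 + 0.94438×0.40035×0.60387 = 0.751359 + 0.228313 = 0.979672.
Q̄ = (S₀/π) × [bracket] = (839/π) × 0.979672 = 261.63 W/m².
— Configuration B (φ=+25.5°):
Solar declination: sin δ = sin ε · sin λ_s = sin 78.40° × sin 204.7° = -0.40933, so δ = -24.163°.
cos H₀ = −tan(+25.5°) tan(-24.163°) = 0.2140, H₀ = 1.3551 rad.
Bracket: H₀ sin φ sin δ + cos φ cos δ sin H₀ = 1.3551×0.43051×-0.40933 + 0.90259×0.91239×0.97684 = -0.238797 + 0.804442 = 0.565645.
Q̄ = (S₀/π) × [bracket] = (839/π) × 0.565645 = 151.06 W/m².
Ratio Q̄_A / Q̄_B = 261.63 / 151.06 = 1.732.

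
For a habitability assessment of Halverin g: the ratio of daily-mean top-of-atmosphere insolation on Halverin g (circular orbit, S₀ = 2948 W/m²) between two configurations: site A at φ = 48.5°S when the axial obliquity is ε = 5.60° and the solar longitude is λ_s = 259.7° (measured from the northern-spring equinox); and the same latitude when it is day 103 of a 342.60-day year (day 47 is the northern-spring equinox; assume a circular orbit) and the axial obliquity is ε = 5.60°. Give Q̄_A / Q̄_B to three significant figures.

Q̄_A / Q̄_B ≈ 1.37

— Configuration A (φ=-48.5°):
Solar declination: sin δ = sin ε · sin λ_s = sin 5.60° × sin 259.7° = -0.09601, so δ = -5.509°.
cos H₀ = −tan(-48.5°) tan(-5.509°) = -0.1090, H₀ = 1.6800 rad.
Bracket: H₀ sin φ sin δ + cos φ cos δ sin H₀ = 1.6800×-0.74896×-0.09601 + 0.66262×0.99538×0.99404 = 0.120805 + 0.655628 = 0.776433.
Q̄ = (S₀/π) × [bracket] = (2948/π) × 0.776433 = 728.59 W/m².
— Configuration B (φ=-48.5°):
Solar longitude: λ_s = 360° × (103 − 47)/342.60 = 58.844°.
sin δ = sin 5.60° × sin 58.844° = 0.08351, so δ = +4.790°.
cos H₀ = −tan(-48.5°) tan(+4.790°) = 0.0947, H₀ = 1.4759 rad.
Bracket: H₀ sin φ sin δ + cos φ cos δ sin H₀ = 1.4759×-0.74896×0.08351 + 0.66262×0.99651×0.99550 = -0.092311 + 0.657336 = 0.565025.
Q̄ = (S₀/π) × [bracket] = (2948/π) × 0.565025 = 530.21 W/m².
Ratio Q̄_A / Q̄_B = 728.59 / 530.21 = 1.374.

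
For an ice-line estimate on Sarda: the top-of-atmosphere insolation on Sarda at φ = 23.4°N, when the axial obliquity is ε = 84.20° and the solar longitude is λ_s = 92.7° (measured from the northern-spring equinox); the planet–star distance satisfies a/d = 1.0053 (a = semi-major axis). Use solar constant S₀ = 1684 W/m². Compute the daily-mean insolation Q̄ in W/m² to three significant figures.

Solar declination: sin δ = sin ε · sin λ_s = sin 84.20° × sin 92.7° = 0.99378, so δ = +83.604°.
cos H₀ = −tan(+23.4°) tan(+83.604°) = -3.8606 ≤ −1 ⇒ polar day, H₀ = π.
Bracket: H₀ sin φ sin δ + cos φ cos δ sin H₀ = 3.1416×0.39715×0.99378 + 0.91775×0.11139×0.00000 = 1.239926 + 0.000000 = 1.239926.
Inverse-square distance factor (a/d)² = 1.0053² = 1.010628.
Q̄ = (S₀/π) × 1.010628 × [bracket] = (1684/π) × 1.010628 × 1.239926 = 671.7 W/m².

Q̄ ≈ 672 W/m²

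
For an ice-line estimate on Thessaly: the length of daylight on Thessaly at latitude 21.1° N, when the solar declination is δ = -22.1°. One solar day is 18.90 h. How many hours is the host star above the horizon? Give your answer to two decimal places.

cos H₀ = −tan φ · tan δ = −tan(+21.1°) × tan(-22.100°) = 0.1567, so H₀ = 1.4135 rad = 80.99°.
Daylight = 2H₀/(2π) × 18.90 h = (1.4135/π) × 18.90 = 8.50 h.

8.50 h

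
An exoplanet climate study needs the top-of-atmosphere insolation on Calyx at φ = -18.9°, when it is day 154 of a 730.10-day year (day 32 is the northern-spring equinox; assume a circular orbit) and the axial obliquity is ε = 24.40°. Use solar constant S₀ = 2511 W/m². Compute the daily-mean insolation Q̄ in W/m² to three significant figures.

Solar longitude: λ_s = 360° × (154 − 32)/730.10 = 60.156°.
sin δ = sin 24.40° × sin 60.156° = 0.35832, so δ = +20.997°.
cos H₀ = −tan(-18.9°) tan(+20.997°) = 0.1314, H₀ = 1.4390 rad.
Bracket: H₀ sin φ sin δ + cos φ cos δ sin H₀ = 1.4390×-0.32392×0.35832 + 0.94609×0.93360×0.99133 = -0.167020 + 0.875612 = 0.708592.
Q̄ = (S₀/π) × [bracket] = (2511/π) × 0.708592 = 566.4 W/m².

Q̄ ≈ 566 W/m²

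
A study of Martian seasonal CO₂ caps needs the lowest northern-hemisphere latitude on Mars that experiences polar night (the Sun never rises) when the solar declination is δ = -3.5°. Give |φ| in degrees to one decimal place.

|φ| = 86.5°

Polar night requires cos H₀ = −tan φ tan δ ≥ 1, i.e. tan φ tan δ ≤ −1.
The boundary is |tan φ| · |tan δ| = 1, so |φ| = 90° − |δ| = 90° − 3.5° = 86.5° in the northern hemisphere.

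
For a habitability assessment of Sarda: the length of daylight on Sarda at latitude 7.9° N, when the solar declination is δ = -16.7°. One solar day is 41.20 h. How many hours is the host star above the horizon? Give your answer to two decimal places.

20.05 h

cos H₀ = −tan φ · tan δ = −tan(+7.9°) × tan(-16.700°) = 0.0416, so H₀ = 1.5292 rad = 87.61°.
Daylight = 2H₀/(2π) × 41.20 h = (1.5292/π) × 41.20 = 20.05 h.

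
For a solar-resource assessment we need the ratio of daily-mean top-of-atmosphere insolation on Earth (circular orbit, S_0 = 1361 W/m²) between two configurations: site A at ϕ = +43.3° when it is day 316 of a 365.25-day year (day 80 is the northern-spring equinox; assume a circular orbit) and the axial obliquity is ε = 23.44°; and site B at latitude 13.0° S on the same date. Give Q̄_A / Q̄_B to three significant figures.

Q̄_A / Q̄_B ≈ 0.370

— Configuration A (ϕ=+43.3°):
Solar longitude: L_s = 360° × (316 − 80)/365.25 = 232.608°.
sin δ = sin 23.44° × sin 232.608° = -0.31604, so δ = -18.424°.
cos h₀ = −tan(+43.3°) tan(-18.424°) = 0.3139, h₀ = 1.2515 rad.
Bracket: h₀ sin ϕ sin δ + cos ϕ cos δ sin h₀ = 1.2515×0.68582×-0.31604 + 0.72777×0.94875×0.94945 = -0.271258 + 0.655568 = 0.384310.
Q̄ = (S_0/π) × [bracket] = (1361/π) × 0.384310 = 166.49 W/m².
— Configuration B (ϕ=-13.0°):
cos h₀ = −tan(-13.0°) tan(-18.424°) = -0.0769, h₀ = 1.6478 rad.
Bracket: h₀ sin ϕ sin δ + cos ϕ cos δ sin h₀ = 1.6478×-0.22495×-0.31604 + 0.97437×0.94875×0.99704 = 0.117147 + 0.921697 = 1.038844.
Q̄ = (S_0/π) × [bracket] = (1361/π) × 1.038844 = 450.05 W/m².
Ratio Q̄_A / Q̄_B = 166.49 / 450.05 = 0.3699.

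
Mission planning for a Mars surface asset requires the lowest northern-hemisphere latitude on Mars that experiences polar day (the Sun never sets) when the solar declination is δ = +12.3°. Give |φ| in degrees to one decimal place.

Polar day requires cos H₀ = −tan φ tan δ ≤ −1, i.e. tan φ tan δ ≥ 1.
The boundary is |tan φ| · |tan δ| = 1, so |φ| = 90° − |δ| = 90° − 12.3° = 77.7° in the northern hemisphere.

|φ| = 77.7°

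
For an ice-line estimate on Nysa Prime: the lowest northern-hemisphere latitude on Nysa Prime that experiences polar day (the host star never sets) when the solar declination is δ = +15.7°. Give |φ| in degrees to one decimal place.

Polar day requires cos H₀ = −tan φ tan δ ≤ −1, i.e. tan φ tan δ ≥ 1.
The boundary is |tan φ| · |tan δ| = 1, so |φ| = 90° − |δ| = 90° − 15.7° = 74.3° in the northern hemisphere.

|φ| = 74.3°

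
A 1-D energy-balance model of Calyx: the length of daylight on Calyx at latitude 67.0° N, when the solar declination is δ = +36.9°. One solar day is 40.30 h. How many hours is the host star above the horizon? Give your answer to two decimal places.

40.30 h

Sunrise equation: cos H₀ = −tan φ · tan δ = -1.7688 ≤ −1, so the host star never sets (polar day) and H₀ = π.
Daylight = 2H₀/(2π) × 40.30 h = (3.1416/π) × 40.30 = 40.30 h.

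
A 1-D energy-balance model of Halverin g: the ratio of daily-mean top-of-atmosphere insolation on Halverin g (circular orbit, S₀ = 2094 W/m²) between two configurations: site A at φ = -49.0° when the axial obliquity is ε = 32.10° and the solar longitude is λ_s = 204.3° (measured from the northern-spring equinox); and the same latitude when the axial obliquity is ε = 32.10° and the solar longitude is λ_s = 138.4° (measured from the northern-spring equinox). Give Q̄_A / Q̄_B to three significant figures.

— Configuration A (φ=-49.0°):
Solar declination: sin δ = sin ε · sin λ_s = sin 32.10° × sin 204.3° = -0.21868, so δ = -12.631°.
cos H₀ = −tan(-49.0°) tan(-12.631°) = -0.2578, H₀ = 1.8315 rad.
Bracket: H₀ sin φ sin δ + cos φ cos δ sin H₀ = 1.8315×-0.75471×-0.21868 + 0.65606×0.97580×0.96620 = 0.302271 + 0.618545 = 0.920816.
Q̄ = (S₀/π) × [bracket] = (2094/π) × 0.920816 = 613.76 W/m².
— Configuration B (φ=-49.0°):
Solar declination: sin δ = sin ε · sin λ_s = sin 32.10° × sin 138.4° = 0.35281, so δ = +20.659°.
cos H₀ = −tan(-49.0°) tan(+20.659°) = 0.4338, H₀ = 1.1221 rad.
Bracket: H₀ sin φ sin δ + cos φ cos δ sin H₀ = 1.1221×-0.75471×0.35281 + 0.65606×0.93570×0.90103 = -0.298781 + 0.553120 = 0.254339.
Q̄ = (S₀/π) × [bracket] = (2094/π) × 0.254339 = 169.53 W/m².
Ratio Q̄_A / Q̄_B = 613.76 / 169.53 = 3.620.

Q̄_A / Q̄_B ≈ 3.62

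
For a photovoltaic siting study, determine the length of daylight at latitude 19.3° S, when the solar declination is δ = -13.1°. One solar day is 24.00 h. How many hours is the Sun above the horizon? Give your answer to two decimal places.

12.62 h

cos H₀ = −tan φ · tan δ = −tan(-19.3°) × tan(-13.100°) = -0.0815, so H₀ = 1.6524 rad = 94.67°.
Daylight = 2H₀/(2π) × 24.00 h = (1.6524/π) × 24.00 = 12.62 h.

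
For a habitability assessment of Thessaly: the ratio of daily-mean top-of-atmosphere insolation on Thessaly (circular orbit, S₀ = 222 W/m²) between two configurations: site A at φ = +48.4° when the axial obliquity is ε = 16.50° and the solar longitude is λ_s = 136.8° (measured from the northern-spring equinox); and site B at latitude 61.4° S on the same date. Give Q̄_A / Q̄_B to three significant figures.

— Configuration A (φ=+48.4°):
Solar declination: sin δ = sin ε · sin λ_s = sin 16.50° × sin 136.8° = 0.19442, so δ = +11.211°.
cos H₀ = −tan(+48.4°) tan(+11.211°) = -0.2232, H₀ = 1.7959 rad.
Bracket: H₀ sin φ sin δ + cos φ cos δ sin H₀ = 1.7959×0.74780×0.19442 + 0.66393×0.98092×0.97476 = 0.261101 + 0.634824 = 0.895925.
Q̄ = (S₀/π) × [bracket] = (222/π) × 0.895925 = 63.310 W/m².
— Configuration B (φ=-61.4°):
cos H₀ = −tan(-61.4°) tan(+11.211°) = 0.3635, H₀ = 1.1987 rad.
Bracket: H₀ sin φ sin δ + cos φ cos δ sin H₀ = 1.1987×-0.87798×0.19442 + 0.47869×0.98092×0.93158 = -0.204614 + 0.437430 = 0.232816.
Q̄ = (S₀/π) × [bracket] = (222/π) × 0.232816 = 16.452 W/m².
Ratio Q̄_A / Q̄_B = 63.310 / 16.452 = 3.848.

Q̄_A / Q̄_B ≈ 3.85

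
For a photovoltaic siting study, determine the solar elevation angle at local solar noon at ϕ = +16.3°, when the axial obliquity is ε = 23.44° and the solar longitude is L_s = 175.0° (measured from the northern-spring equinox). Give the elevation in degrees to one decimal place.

Solar declination: sin δ = sin ε · sin L_s = sin 23.44° × sin 175.0° = 0.03467, so δ = +1.987°.
At local noon the hour angle is zero, so the zenith angle equals |ϕ − δ| = |+16.3° − (+1.987°)| = 14.313°.
Elevation = 90° − 14.313° = 75.7°.

75.7°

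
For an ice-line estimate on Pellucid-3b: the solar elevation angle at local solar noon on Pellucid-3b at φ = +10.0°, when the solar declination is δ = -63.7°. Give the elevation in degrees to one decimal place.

At local noon the hour angle is zero, so the zenith angle equals |φ − δ| = |+10.0° − (-63.700°)| = 73.700°.
Elevation = 90° − 73.700° = 16.3°.

16.3°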